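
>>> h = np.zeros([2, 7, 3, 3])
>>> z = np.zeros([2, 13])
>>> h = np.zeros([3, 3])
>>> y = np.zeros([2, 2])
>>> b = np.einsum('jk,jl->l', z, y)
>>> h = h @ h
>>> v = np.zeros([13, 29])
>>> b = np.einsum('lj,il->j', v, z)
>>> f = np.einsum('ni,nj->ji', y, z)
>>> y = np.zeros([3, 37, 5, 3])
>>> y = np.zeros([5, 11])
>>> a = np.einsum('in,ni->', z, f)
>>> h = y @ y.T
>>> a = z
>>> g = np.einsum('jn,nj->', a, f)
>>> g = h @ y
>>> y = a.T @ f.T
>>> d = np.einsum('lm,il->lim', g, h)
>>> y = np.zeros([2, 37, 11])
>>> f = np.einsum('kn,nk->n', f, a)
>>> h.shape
(5, 5)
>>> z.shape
(2, 13)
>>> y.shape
(2, 37, 11)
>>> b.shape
(29,)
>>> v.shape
(13, 29)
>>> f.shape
(2,)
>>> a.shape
(2, 13)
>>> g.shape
(5, 11)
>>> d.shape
(5, 5, 11)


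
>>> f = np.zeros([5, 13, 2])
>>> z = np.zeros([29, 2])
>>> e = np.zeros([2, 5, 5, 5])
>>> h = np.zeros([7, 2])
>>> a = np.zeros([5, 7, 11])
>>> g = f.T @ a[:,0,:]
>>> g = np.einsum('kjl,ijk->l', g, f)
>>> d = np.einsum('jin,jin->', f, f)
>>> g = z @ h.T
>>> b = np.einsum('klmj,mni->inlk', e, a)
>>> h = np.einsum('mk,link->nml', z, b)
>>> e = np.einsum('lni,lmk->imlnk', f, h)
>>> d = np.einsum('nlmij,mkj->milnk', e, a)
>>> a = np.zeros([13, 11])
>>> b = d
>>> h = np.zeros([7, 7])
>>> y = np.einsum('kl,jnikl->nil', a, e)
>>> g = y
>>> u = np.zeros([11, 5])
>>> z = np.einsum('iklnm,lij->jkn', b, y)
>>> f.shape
(5, 13, 2)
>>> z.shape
(11, 13, 2)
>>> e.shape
(2, 29, 5, 13, 11)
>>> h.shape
(7, 7)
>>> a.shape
(13, 11)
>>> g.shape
(29, 5, 11)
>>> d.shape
(5, 13, 29, 2, 7)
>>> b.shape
(5, 13, 29, 2, 7)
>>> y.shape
(29, 5, 11)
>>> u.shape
(11, 5)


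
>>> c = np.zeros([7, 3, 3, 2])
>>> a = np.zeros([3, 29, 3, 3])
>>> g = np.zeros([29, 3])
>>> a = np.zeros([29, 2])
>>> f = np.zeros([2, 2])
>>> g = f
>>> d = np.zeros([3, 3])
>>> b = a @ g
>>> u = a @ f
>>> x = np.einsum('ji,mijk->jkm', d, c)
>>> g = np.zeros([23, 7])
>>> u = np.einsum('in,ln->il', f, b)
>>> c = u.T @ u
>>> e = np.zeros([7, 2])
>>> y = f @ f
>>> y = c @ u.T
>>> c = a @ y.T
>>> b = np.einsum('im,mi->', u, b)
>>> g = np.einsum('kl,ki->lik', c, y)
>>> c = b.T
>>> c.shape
()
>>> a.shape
(29, 2)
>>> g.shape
(29, 2, 29)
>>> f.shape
(2, 2)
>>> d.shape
(3, 3)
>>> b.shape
()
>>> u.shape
(2, 29)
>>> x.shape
(3, 2, 7)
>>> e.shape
(7, 2)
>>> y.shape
(29, 2)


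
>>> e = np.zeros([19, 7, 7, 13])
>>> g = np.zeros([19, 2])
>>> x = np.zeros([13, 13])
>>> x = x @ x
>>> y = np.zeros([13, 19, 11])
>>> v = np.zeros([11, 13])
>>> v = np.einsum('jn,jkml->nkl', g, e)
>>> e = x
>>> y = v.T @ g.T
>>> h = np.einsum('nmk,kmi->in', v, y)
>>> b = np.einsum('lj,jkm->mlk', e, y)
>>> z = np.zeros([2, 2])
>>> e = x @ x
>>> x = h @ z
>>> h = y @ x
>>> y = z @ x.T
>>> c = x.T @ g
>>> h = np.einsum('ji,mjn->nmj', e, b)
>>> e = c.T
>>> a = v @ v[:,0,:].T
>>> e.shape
(2, 2)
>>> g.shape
(19, 2)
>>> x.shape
(19, 2)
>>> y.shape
(2, 19)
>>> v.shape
(2, 7, 13)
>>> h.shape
(7, 19, 13)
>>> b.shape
(19, 13, 7)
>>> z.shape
(2, 2)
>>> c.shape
(2, 2)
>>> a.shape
(2, 7, 2)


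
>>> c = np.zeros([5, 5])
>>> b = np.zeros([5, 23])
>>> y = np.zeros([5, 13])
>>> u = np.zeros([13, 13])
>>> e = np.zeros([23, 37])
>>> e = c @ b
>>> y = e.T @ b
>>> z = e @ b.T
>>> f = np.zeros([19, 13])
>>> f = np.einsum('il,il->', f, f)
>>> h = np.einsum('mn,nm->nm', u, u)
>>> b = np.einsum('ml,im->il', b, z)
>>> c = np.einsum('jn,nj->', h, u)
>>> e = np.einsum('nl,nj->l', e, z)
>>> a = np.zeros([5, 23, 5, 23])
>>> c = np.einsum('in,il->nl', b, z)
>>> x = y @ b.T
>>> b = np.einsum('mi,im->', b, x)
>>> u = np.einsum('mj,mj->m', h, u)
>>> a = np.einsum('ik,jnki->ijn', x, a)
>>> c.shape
(23, 5)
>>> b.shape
()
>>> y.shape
(23, 23)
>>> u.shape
(13,)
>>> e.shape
(23,)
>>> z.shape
(5, 5)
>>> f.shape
()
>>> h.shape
(13, 13)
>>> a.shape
(23, 5, 23)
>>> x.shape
(23, 5)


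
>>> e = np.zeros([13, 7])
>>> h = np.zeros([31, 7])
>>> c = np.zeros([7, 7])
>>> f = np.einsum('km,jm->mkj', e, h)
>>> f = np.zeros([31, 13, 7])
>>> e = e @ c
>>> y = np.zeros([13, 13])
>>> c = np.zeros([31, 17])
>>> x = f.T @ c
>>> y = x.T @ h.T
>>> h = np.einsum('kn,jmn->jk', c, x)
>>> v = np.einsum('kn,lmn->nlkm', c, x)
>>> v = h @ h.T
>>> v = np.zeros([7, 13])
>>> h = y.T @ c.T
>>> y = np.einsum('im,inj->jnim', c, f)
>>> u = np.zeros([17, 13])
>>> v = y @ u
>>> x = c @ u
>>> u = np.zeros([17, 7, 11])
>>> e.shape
(13, 7)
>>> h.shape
(31, 13, 31)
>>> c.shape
(31, 17)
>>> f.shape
(31, 13, 7)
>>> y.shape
(7, 13, 31, 17)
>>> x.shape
(31, 13)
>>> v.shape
(7, 13, 31, 13)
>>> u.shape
(17, 7, 11)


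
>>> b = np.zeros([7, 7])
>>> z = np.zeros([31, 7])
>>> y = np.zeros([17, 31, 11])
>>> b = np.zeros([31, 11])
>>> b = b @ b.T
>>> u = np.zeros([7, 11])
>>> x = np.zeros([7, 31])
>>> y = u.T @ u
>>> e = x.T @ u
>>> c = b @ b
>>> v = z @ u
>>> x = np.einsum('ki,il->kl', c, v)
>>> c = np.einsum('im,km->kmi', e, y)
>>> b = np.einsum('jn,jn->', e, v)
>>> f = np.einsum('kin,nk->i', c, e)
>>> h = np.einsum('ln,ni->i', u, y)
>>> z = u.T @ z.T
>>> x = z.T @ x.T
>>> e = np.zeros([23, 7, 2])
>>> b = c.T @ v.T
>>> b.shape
(31, 11, 31)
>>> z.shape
(11, 31)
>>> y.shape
(11, 11)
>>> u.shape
(7, 11)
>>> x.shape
(31, 31)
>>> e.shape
(23, 7, 2)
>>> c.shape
(11, 11, 31)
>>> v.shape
(31, 11)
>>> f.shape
(11,)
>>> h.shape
(11,)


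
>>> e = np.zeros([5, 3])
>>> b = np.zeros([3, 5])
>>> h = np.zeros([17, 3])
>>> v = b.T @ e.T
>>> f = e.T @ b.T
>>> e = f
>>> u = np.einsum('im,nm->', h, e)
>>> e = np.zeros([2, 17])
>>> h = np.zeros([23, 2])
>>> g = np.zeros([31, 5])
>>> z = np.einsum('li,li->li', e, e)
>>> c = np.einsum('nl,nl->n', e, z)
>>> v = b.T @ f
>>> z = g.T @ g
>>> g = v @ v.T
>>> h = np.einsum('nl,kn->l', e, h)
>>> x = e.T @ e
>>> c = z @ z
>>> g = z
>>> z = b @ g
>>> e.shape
(2, 17)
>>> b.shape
(3, 5)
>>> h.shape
(17,)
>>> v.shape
(5, 3)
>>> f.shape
(3, 3)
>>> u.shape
()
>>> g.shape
(5, 5)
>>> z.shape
(3, 5)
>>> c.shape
(5, 5)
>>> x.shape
(17, 17)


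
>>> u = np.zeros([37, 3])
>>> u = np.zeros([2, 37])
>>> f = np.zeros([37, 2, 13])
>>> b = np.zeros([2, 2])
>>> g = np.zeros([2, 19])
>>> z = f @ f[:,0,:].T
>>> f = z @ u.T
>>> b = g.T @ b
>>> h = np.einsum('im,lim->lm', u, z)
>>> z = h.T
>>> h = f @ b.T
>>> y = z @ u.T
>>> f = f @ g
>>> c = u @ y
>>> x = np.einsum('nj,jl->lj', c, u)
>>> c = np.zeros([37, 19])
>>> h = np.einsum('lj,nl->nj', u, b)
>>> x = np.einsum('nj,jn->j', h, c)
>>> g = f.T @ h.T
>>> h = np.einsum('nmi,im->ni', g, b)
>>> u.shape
(2, 37)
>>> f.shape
(37, 2, 19)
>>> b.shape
(19, 2)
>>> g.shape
(19, 2, 19)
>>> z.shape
(37, 37)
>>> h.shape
(19, 19)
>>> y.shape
(37, 2)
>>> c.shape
(37, 19)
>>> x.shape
(37,)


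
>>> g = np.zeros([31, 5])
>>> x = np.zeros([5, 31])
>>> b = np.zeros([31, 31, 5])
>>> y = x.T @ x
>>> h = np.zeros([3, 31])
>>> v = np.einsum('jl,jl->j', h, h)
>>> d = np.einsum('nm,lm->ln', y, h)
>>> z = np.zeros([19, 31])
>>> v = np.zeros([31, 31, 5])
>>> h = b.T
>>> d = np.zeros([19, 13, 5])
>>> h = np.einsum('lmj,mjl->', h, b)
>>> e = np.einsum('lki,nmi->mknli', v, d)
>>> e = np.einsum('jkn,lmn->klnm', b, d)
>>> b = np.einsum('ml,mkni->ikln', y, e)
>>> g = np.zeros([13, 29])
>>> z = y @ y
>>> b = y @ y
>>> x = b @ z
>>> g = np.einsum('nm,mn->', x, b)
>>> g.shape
()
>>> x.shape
(31, 31)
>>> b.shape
(31, 31)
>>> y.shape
(31, 31)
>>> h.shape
()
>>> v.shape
(31, 31, 5)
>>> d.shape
(19, 13, 5)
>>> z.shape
(31, 31)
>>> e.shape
(31, 19, 5, 13)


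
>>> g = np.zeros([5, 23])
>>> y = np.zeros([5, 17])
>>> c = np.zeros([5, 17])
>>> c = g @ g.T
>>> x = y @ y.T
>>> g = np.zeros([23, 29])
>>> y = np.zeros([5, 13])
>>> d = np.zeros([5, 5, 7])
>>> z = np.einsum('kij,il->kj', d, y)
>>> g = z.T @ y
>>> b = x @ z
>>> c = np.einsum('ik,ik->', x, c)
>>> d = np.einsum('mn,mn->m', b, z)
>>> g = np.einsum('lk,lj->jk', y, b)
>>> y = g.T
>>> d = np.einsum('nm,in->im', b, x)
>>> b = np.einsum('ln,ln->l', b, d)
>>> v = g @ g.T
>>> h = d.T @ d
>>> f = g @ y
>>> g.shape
(7, 13)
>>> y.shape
(13, 7)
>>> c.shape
()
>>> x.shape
(5, 5)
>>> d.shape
(5, 7)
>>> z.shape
(5, 7)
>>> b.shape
(5,)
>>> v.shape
(7, 7)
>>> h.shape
(7, 7)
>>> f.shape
(7, 7)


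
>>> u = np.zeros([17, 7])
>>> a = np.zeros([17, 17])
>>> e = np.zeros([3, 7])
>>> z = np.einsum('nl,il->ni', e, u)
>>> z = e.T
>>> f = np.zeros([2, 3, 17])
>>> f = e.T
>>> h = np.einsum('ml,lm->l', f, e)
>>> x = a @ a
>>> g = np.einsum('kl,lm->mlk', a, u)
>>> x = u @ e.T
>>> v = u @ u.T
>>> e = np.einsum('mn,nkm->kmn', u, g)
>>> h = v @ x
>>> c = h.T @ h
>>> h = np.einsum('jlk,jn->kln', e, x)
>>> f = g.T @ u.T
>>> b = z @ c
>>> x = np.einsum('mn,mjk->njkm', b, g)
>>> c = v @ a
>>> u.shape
(17, 7)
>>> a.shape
(17, 17)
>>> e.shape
(17, 17, 7)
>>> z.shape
(7, 3)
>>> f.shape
(17, 17, 17)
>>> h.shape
(7, 17, 3)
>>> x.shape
(3, 17, 17, 7)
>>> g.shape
(7, 17, 17)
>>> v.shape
(17, 17)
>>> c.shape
(17, 17)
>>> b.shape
(7, 3)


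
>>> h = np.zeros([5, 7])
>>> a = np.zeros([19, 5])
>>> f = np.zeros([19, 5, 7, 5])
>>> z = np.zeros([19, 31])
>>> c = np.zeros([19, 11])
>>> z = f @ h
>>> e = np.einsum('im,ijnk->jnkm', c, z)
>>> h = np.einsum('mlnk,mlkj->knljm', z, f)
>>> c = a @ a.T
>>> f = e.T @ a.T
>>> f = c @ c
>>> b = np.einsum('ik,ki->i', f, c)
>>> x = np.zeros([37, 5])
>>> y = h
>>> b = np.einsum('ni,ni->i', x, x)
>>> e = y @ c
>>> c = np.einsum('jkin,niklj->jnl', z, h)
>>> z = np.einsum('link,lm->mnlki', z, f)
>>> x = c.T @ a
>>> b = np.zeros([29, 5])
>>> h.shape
(7, 7, 5, 5, 19)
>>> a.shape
(19, 5)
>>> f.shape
(19, 19)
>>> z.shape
(19, 7, 19, 7, 5)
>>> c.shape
(19, 7, 5)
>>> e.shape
(7, 7, 5, 5, 19)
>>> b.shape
(29, 5)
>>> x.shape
(5, 7, 5)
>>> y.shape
(7, 7, 5, 5, 19)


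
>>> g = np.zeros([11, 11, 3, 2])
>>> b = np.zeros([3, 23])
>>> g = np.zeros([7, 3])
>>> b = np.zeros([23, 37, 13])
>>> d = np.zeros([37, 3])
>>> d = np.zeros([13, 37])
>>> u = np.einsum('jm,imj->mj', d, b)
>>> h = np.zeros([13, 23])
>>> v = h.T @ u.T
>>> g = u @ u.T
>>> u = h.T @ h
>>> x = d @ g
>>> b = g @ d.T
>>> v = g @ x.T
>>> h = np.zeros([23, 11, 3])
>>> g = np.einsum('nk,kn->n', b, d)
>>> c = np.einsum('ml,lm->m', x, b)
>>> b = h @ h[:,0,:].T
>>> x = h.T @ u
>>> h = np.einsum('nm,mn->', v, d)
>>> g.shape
(37,)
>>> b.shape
(23, 11, 23)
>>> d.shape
(13, 37)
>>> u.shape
(23, 23)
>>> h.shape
()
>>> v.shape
(37, 13)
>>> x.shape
(3, 11, 23)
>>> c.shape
(13,)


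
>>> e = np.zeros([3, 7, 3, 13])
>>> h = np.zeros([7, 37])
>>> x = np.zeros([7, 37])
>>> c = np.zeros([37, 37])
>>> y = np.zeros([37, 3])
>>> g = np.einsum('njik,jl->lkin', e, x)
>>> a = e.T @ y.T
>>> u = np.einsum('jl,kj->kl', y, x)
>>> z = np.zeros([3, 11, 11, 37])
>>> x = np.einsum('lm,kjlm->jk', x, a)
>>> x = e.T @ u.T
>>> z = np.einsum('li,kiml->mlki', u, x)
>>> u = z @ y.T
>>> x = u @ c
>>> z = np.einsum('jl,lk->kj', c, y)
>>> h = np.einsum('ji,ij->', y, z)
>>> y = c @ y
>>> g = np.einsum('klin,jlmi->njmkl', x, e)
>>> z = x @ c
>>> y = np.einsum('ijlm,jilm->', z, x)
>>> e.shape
(3, 7, 3, 13)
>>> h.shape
()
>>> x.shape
(7, 7, 13, 37)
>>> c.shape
(37, 37)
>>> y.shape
()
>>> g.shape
(37, 3, 3, 7, 7)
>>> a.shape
(13, 3, 7, 37)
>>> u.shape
(7, 7, 13, 37)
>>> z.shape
(7, 7, 13, 37)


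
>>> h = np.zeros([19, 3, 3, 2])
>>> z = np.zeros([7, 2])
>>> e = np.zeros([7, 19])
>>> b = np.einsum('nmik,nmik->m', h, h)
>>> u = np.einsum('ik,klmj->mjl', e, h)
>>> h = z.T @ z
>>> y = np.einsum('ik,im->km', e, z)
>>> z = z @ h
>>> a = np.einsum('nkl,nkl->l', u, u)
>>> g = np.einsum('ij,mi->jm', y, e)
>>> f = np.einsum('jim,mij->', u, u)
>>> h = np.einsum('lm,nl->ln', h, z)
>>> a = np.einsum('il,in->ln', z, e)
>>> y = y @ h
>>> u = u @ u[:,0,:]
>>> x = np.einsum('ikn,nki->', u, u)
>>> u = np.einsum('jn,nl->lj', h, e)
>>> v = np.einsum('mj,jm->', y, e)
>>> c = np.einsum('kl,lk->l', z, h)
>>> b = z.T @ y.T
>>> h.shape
(2, 7)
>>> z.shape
(7, 2)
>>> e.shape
(7, 19)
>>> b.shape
(2, 19)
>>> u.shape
(19, 2)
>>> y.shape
(19, 7)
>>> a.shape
(2, 19)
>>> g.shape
(2, 7)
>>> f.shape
()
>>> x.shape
()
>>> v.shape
()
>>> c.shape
(2,)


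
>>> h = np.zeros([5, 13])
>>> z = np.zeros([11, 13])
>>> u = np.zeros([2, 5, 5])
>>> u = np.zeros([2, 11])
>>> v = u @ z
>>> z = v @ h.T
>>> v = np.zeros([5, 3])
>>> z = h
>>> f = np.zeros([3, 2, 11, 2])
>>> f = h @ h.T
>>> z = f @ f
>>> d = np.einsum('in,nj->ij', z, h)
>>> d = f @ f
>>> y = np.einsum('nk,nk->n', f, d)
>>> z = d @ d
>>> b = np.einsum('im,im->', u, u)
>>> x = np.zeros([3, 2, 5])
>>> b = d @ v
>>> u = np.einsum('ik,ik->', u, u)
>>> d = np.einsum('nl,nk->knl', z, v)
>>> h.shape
(5, 13)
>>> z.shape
(5, 5)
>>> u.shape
()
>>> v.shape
(5, 3)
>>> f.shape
(5, 5)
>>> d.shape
(3, 5, 5)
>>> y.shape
(5,)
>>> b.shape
(5, 3)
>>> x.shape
(3, 2, 5)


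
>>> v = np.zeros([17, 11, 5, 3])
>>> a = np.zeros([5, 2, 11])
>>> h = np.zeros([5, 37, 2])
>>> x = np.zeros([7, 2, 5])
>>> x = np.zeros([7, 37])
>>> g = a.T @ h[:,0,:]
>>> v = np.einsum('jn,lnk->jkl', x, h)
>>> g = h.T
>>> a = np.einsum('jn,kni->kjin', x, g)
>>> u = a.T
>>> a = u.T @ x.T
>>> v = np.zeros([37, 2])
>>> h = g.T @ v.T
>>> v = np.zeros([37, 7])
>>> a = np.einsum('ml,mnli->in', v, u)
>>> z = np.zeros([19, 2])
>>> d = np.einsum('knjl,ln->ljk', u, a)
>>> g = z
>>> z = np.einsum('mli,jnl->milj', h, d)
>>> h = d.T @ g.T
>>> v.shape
(37, 7)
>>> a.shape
(2, 5)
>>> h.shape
(37, 7, 19)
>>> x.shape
(7, 37)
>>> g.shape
(19, 2)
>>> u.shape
(37, 5, 7, 2)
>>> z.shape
(5, 37, 37, 2)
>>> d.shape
(2, 7, 37)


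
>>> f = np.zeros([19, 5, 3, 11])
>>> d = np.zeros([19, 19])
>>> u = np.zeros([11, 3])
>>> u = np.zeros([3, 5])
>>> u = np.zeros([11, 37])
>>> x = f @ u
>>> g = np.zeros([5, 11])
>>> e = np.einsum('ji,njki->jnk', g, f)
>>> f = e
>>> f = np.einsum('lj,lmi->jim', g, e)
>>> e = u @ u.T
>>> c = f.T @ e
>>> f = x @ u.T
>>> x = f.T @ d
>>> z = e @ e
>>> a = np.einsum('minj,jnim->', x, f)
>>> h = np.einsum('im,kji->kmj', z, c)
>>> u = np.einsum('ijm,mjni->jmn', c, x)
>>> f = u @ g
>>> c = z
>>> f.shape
(3, 11, 11)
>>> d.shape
(19, 19)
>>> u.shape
(3, 11, 5)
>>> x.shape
(11, 3, 5, 19)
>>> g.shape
(5, 11)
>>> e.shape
(11, 11)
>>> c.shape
(11, 11)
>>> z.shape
(11, 11)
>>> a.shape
()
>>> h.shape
(19, 11, 3)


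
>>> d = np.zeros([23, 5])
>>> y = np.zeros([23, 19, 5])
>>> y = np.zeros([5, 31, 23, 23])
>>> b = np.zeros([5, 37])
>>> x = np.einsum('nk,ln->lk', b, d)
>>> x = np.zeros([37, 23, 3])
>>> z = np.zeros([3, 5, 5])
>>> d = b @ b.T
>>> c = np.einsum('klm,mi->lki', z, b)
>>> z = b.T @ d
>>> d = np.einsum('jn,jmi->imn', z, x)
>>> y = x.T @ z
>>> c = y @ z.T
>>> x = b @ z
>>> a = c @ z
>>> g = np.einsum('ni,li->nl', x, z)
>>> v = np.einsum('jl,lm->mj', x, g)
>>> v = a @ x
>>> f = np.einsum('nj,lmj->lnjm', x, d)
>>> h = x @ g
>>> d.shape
(3, 23, 5)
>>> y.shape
(3, 23, 5)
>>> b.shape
(5, 37)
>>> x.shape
(5, 5)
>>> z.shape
(37, 5)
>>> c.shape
(3, 23, 37)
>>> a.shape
(3, 23, 5)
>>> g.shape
(5, 37)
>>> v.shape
(3, 23, 5)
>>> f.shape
(3, 5, 5, 23)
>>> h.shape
(5, 37)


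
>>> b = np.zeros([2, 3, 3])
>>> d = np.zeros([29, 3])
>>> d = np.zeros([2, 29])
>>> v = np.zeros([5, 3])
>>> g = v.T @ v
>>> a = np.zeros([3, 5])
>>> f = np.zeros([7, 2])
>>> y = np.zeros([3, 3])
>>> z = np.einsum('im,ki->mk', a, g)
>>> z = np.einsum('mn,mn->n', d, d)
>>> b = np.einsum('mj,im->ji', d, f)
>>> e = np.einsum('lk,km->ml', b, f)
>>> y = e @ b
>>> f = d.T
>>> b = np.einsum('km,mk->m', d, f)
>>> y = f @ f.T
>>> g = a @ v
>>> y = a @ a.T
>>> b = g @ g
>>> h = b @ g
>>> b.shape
(3, 3)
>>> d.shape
(2, 29)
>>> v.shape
(5, 3)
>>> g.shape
(3, 3)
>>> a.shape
(3, 5)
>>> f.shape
(29, 2)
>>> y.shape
(3, 3)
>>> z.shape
(29,)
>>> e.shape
(2, 29)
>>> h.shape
(3, 3)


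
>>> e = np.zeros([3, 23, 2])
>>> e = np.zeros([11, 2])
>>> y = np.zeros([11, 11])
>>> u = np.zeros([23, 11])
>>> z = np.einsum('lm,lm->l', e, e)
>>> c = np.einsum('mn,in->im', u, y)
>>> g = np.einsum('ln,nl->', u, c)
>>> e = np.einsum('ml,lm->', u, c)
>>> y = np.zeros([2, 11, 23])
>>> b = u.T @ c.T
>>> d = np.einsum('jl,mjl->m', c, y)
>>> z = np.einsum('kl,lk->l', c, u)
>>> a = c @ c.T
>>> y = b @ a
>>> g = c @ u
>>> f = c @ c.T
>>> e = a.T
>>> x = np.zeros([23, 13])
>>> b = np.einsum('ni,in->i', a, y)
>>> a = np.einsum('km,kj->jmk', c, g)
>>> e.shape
(11, 11)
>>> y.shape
(11, 11)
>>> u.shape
(23, 11)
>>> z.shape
(23,)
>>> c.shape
(11, 23)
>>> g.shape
(11, 11)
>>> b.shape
(11,)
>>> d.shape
(2,)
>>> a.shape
(11, 23, 11)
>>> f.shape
(11, 11)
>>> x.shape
(23, 13)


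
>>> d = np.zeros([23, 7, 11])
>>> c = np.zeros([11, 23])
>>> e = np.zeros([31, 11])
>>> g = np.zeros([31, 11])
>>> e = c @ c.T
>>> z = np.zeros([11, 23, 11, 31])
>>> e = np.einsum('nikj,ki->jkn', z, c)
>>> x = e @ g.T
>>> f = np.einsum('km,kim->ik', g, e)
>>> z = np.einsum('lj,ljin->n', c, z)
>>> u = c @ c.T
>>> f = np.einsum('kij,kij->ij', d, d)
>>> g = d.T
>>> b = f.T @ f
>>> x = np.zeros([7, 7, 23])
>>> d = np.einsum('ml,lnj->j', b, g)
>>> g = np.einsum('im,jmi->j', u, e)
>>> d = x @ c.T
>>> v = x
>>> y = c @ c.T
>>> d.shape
(7, 7, 11)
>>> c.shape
(11, 23)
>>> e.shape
(31, 11, 11)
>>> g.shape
(31,)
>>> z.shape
(31,)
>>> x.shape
(7, 7, 23)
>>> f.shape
(7, 11)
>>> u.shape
(11, 11)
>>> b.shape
(11, 11)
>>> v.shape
(7, 7, 23)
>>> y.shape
(11, 11)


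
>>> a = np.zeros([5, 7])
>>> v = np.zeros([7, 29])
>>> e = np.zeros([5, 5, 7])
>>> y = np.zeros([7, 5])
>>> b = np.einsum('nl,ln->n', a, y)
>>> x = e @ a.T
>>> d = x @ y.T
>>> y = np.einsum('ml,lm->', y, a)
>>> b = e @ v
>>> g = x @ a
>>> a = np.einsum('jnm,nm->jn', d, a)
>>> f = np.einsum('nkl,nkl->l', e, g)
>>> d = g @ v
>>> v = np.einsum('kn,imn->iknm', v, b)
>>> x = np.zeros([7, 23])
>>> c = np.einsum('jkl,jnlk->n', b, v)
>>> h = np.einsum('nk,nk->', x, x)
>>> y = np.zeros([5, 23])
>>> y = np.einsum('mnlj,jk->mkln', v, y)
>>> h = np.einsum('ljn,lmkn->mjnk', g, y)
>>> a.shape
(5, 5)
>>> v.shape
(5, 7, 29, 5)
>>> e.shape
(5, 5, 7)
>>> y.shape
(5, 23, 29, 7)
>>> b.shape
(5, 5, 29)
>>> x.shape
(7, 23)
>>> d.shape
(5, 5, 29)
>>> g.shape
(5, 5, 7)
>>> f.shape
(7,)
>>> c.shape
(7,)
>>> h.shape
(23, 5, 7, 29)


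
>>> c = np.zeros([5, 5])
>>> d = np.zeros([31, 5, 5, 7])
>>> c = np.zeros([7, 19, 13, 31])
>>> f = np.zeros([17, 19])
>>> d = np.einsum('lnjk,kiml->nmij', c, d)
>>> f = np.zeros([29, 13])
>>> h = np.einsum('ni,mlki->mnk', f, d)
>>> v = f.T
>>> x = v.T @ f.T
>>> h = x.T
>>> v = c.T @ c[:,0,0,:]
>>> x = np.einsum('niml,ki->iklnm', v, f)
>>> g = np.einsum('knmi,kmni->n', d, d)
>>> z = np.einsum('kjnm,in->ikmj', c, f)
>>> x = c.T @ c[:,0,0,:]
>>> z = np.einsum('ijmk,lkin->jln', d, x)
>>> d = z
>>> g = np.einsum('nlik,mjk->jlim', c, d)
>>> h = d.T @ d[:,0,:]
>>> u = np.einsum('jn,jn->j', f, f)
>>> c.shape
(7, 19, 13, 31)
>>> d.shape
(5, 31, 31)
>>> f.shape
(29, 13)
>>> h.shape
(31, 31, 31)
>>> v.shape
(31, 13, 19, 31)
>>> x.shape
(31, 13, 19, 31)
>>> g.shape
(31, 19, 13, 5)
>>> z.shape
(5, 31, 31)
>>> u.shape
(29,)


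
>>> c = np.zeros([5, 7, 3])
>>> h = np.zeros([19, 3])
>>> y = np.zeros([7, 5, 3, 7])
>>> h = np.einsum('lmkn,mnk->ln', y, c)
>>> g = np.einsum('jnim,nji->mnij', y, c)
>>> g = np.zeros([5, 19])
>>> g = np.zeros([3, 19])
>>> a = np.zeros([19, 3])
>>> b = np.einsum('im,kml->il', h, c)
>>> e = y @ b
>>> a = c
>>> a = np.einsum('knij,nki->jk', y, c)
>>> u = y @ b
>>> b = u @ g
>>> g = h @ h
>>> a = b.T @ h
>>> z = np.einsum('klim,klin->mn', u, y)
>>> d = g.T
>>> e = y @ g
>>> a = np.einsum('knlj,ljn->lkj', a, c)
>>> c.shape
(5, 7, 3)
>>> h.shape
(7, 7)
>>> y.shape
(7, 5, 3, 7)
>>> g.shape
(7, 7)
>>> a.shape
(5, 19, 7)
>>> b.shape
(7, 5, 3, 19)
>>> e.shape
(7, 5, 3, 7)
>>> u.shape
(7, 5, 3, 3)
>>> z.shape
(3, 7)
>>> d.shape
(7, 7)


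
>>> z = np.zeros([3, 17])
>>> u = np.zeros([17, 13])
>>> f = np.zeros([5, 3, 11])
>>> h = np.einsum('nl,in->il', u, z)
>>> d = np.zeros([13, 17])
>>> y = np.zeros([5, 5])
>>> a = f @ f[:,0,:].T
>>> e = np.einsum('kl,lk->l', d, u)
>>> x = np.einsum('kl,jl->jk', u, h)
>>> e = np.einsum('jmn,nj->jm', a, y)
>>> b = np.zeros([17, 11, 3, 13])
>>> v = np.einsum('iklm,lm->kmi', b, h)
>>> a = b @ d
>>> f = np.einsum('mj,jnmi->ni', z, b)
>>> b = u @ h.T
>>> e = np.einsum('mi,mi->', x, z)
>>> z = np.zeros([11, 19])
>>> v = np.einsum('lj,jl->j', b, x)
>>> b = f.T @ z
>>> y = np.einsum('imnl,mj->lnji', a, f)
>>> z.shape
(11, 19)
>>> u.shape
(17, 13)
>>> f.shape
(11, 13)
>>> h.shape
(3, 13)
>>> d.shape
(13, 17)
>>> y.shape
(17, 3, 13, 17)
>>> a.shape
(17, 11, 3, 17)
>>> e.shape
()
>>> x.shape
(3, 17)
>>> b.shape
(13, 19)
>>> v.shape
(3,)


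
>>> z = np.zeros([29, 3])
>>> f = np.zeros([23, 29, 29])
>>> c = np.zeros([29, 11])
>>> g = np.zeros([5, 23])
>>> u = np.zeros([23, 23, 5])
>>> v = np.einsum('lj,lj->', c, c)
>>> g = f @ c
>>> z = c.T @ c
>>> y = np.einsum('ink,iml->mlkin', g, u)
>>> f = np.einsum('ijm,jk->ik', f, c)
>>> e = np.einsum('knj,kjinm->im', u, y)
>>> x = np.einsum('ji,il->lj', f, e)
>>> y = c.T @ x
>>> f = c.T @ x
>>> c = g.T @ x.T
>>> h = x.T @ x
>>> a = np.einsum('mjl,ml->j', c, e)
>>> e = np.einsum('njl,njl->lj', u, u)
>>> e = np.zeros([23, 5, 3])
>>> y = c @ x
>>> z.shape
(11, 11)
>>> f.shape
(11, 23)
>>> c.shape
(11, 29, 29)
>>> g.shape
(23, 29, 11)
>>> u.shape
(23, 23, 5)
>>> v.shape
()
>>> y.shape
(11, 29, 23)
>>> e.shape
(23, 5, 3)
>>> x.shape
(29, 23)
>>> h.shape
(23, 23)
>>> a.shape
(29,)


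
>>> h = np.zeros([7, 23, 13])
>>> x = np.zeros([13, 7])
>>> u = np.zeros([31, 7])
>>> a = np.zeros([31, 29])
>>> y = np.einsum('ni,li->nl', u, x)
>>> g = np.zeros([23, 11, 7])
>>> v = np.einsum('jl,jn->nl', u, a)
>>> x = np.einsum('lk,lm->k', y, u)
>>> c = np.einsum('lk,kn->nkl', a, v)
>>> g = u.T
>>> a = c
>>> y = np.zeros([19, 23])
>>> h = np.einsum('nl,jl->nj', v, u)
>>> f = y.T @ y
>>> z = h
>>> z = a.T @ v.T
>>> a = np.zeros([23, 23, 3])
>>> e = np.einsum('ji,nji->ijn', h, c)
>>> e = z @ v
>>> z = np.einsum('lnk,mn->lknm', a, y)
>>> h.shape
(29, 31)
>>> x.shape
(13,)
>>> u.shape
(31, 7)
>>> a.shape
(23, 23, 3)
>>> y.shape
(19, 23)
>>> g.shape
(7, 31)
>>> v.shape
(29, 7)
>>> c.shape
(7, 29, 31)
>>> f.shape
(23, 23)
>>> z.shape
(23, 3, 23, 19)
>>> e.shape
(31, 29, 7)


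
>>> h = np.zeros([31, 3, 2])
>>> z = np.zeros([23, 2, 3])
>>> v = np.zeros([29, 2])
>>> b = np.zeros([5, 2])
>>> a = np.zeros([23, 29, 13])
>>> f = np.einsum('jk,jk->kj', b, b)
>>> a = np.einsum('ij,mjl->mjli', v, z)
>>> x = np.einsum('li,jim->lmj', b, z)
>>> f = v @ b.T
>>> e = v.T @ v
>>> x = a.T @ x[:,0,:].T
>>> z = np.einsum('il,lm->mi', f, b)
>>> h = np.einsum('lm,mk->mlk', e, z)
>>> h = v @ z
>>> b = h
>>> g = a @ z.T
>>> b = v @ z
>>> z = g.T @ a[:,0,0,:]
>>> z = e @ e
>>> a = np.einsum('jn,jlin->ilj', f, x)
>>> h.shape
(29, 29)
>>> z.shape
(2, 2)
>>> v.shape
(29, 2)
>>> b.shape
(29, 29)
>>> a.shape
(2, 3, 29)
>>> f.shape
(29, 5)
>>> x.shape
(29, 3, 2, 5)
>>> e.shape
(2, 2)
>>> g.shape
(23, 2, 3, 2)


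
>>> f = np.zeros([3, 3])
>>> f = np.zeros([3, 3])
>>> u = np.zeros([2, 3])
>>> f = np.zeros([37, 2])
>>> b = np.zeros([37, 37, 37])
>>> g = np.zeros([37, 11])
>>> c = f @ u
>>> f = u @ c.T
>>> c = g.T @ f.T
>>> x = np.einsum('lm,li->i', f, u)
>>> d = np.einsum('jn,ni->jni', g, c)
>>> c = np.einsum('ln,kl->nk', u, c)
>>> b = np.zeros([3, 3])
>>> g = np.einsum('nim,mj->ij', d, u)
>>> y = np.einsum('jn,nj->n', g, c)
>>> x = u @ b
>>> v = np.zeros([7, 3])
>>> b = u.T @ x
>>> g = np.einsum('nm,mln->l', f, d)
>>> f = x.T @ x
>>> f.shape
(3, 3)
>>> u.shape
(2, 3)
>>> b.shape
(3, 3)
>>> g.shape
(11,)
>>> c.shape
(3, 11)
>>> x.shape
(2, 3)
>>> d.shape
(37, 11, 2)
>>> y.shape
(3,)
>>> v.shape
(7, 3)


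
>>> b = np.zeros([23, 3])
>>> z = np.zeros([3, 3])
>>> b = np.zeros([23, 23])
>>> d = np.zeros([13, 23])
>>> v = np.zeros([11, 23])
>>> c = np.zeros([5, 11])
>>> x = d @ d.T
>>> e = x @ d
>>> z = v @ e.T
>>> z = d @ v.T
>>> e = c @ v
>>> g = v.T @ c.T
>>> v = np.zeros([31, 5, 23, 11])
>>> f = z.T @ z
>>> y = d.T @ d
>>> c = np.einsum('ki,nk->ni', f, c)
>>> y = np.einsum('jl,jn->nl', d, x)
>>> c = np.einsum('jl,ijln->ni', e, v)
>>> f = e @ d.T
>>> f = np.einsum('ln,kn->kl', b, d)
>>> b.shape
(23, 23)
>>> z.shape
(13, 11)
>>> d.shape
(13, 23)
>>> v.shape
(31, 5, 23, 11)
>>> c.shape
(11, 31)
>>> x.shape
(13, 13)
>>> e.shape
(5, 23)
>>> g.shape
(23, 5)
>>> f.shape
(13, 23)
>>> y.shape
(13, 23)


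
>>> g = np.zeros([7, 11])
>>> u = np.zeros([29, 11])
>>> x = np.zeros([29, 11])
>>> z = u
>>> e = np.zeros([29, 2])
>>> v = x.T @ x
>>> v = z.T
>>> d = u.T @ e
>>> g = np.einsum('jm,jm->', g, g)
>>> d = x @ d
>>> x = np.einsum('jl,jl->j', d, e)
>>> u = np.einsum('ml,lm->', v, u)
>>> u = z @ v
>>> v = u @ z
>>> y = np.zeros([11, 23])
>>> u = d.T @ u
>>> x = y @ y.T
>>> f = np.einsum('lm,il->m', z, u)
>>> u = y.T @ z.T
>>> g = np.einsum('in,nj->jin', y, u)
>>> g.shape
(29, 11, 23)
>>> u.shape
(23, 29)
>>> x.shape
(11, 11)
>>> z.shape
(29, 11)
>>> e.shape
(29, 2)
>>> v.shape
(29, 11)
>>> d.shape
(29, 2)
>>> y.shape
(11, 23)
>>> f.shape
(11,)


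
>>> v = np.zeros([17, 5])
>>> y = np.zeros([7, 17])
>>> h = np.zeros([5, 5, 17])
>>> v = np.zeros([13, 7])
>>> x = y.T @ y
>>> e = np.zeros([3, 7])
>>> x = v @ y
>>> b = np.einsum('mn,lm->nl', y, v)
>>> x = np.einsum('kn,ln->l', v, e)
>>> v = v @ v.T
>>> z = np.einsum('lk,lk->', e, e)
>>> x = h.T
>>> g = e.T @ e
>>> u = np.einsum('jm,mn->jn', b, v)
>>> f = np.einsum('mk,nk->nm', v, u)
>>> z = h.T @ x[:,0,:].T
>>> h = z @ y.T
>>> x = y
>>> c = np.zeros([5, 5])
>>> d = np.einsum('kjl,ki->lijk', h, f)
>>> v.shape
(13, 13)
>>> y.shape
(7, 17)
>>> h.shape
(17, 5, 7)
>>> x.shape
(7, 17)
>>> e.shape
(3, 7)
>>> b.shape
(17, 13)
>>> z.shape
(17, 5, 17)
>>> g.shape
(7, 7)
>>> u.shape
(17, 13)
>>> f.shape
(17, 13)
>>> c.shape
(5, 5)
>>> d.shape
(7, 13, 5, 17)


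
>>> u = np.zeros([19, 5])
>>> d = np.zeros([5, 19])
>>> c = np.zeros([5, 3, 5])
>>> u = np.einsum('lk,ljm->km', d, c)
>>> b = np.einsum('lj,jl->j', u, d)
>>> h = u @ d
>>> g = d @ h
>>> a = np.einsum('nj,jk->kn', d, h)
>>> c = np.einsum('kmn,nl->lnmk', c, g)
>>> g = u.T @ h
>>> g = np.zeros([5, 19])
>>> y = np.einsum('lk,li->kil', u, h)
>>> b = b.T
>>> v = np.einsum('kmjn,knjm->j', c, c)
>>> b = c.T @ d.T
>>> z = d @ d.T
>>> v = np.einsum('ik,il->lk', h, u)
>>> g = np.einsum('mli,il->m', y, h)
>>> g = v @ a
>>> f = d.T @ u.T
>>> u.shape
(19, 5)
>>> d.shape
(5, 19)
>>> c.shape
(19, 5, 3, 5)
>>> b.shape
(5, 3, 5, 5)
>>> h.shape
(19, 19)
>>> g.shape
(5, 5)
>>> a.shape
(19, 5)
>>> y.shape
(5, 19, 19)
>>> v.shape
(5, 19)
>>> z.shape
(5, 5)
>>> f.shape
(19, 19)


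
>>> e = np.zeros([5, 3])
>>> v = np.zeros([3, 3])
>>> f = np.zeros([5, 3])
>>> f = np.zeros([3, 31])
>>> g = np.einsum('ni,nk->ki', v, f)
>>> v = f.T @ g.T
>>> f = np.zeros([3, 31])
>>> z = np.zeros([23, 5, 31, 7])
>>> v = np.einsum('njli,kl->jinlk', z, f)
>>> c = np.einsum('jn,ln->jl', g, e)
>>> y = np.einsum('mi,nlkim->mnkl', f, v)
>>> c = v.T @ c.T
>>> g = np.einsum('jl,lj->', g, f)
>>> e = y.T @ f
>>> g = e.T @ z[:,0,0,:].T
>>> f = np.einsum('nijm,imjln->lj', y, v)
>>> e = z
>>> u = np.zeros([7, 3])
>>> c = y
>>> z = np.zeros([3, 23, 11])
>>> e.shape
(23, 5, 31, 7)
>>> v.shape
(5, 7, 23, 31, 3)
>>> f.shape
(31, 23)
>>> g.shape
(31, 5, 23, 23)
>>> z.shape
(3, 23, 11)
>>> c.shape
(3, 5, 23, 7)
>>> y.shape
(3, 5, 23, 7)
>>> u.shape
(7, 3)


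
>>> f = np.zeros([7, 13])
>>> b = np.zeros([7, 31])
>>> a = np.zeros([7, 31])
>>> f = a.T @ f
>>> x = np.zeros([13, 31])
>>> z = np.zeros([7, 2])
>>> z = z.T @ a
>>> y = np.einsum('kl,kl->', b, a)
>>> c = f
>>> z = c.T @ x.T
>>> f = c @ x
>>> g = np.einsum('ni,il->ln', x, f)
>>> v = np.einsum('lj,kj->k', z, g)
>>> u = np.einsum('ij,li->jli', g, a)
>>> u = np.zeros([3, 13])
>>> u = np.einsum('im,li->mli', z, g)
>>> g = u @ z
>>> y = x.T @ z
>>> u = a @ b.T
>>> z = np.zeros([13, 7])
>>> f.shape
(31, 31)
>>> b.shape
(7, 31)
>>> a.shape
(7, 31)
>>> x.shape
(13, 31)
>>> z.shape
(13, 7)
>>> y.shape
(31, 13)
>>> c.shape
(31, 13)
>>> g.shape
(13, 31, 13)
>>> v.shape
(31,)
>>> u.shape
(7, 7)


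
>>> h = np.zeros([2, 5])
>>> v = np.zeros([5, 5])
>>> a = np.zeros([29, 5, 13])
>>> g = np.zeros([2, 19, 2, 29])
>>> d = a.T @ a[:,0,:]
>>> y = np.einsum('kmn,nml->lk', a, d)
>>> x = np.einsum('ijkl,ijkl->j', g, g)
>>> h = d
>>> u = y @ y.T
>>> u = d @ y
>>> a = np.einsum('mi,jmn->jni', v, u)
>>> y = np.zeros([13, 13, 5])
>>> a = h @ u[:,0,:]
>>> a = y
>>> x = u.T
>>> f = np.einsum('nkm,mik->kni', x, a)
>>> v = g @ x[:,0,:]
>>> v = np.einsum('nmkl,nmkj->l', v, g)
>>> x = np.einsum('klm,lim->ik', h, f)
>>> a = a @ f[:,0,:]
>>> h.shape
(13, 5, 13)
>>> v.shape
(13,)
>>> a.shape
(13, 13, 13)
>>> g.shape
(2, 19, 2, 29)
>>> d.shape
(13, 5, 13)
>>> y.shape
(13, 13, 5)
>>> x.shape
(29, 13)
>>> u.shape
(13, 5, 29)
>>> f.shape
(5, 29, 13)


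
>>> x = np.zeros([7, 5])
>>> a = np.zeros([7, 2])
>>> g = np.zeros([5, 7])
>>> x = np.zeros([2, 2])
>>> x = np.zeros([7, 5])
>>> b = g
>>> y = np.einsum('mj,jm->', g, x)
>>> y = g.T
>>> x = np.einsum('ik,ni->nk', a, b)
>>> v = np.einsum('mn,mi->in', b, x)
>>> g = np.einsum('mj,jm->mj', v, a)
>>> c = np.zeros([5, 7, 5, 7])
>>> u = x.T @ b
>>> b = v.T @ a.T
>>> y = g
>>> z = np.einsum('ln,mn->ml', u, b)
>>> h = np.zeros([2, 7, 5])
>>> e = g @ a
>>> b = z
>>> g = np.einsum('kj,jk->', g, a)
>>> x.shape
(5, 2)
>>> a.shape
(7, 2)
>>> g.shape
()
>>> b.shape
(7, 2)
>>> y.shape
(2, 7)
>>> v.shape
(2, 7)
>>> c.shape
(5, 7, 5, 7)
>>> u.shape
(2, 7)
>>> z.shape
(7, 2)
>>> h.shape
(2, 7, 5)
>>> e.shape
(2, 2)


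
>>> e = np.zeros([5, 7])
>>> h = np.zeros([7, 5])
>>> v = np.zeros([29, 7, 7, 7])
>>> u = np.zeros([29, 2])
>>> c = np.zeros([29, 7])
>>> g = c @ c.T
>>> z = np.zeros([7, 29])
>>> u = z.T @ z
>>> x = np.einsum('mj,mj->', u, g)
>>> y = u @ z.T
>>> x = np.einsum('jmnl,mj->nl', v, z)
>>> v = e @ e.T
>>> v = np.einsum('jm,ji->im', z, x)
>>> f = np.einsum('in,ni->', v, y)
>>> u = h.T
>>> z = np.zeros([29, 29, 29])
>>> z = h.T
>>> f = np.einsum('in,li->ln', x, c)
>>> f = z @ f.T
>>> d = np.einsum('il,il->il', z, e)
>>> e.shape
(5, 7)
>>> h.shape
(7, 5)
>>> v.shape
(7, 29)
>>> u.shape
(5, 7)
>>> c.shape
(29, 7)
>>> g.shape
(29, 29)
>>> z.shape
(5, 7)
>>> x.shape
(7, 7)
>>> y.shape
(29, 7)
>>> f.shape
(5, 29)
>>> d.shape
(5, 7)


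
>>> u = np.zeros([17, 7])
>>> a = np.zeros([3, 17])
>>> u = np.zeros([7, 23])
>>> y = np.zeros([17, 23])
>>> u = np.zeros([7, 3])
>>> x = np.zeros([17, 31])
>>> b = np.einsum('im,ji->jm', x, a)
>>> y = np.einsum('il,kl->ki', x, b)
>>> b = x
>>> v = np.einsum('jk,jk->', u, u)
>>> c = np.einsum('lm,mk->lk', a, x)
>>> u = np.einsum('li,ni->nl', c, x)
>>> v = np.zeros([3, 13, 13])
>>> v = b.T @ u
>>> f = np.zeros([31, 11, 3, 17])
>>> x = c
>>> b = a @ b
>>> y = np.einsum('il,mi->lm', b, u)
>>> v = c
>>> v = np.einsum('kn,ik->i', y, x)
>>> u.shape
(17, 3)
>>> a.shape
(3, 17)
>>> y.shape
(31, 17)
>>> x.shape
(3, 31)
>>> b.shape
(3, 31)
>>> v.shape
(3,)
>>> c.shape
(3, 31)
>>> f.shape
(31, 11, 3, 17)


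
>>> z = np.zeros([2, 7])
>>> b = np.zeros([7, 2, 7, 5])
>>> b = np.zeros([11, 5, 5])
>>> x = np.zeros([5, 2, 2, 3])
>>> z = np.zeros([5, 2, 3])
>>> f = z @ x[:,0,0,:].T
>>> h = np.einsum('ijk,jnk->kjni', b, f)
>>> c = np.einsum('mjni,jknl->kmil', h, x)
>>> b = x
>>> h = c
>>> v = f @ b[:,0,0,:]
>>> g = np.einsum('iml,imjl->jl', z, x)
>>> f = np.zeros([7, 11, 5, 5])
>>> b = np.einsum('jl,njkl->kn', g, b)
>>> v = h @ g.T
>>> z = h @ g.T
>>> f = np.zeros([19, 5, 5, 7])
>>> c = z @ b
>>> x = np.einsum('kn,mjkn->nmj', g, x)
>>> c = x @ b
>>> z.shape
(2, 5, 11, 2)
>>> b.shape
(2, 5)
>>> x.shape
(3, 5, 2)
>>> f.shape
(19, 5, 5, 7)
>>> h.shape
(2, 5, 11, 3)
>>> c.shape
(3, 5, 5)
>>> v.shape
(2, 5, 11, 2)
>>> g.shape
(2, 3)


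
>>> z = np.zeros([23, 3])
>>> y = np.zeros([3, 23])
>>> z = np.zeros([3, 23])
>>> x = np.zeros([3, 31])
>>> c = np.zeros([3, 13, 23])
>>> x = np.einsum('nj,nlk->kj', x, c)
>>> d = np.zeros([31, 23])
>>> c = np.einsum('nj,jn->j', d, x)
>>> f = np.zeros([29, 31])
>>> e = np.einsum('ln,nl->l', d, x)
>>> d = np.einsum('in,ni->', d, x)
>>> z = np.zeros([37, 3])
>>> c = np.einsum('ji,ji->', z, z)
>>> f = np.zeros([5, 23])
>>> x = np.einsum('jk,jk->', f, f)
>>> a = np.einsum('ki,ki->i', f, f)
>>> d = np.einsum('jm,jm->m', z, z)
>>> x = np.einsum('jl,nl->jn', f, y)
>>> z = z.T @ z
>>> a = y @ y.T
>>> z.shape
(3, 3)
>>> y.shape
(3, 23)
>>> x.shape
(5, 3)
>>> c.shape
()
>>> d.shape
(3,)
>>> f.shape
(5, 23)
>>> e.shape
(31,)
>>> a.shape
(3, 3)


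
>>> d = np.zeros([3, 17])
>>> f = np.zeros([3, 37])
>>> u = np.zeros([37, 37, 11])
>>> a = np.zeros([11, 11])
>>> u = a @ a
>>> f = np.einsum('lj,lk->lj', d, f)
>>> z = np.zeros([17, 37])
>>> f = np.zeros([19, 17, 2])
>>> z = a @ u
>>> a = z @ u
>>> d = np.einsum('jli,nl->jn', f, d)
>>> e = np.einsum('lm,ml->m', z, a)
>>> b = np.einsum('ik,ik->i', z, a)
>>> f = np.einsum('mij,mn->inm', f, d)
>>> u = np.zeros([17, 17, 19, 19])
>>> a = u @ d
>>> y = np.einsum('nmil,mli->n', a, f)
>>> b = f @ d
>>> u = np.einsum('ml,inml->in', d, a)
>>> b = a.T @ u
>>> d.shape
(19, 3)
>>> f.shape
(17, 3, 19)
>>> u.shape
(17, 17)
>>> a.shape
(17, 17, 19, 3)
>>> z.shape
(11, 11)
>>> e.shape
(11,)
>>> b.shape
(3, 19, 17, 17)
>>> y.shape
(17,)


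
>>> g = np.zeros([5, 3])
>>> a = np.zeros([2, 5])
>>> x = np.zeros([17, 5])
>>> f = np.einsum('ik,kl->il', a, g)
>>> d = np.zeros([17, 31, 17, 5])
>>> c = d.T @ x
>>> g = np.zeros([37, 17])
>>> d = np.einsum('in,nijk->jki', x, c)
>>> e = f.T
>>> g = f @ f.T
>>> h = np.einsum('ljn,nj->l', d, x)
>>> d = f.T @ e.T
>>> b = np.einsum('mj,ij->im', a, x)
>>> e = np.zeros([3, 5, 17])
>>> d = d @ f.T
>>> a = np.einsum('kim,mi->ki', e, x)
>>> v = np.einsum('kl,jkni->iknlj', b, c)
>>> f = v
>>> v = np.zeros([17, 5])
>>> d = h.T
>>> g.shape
(2, 2)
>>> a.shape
(3, 5)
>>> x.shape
(17, 5)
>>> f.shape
(5, 17, 31, 2, 5)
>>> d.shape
(31,)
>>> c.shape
(5, 17, 31, 5)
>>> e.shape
(3, 5, 17)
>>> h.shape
(31,)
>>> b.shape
(17, 2)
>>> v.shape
(17, 5)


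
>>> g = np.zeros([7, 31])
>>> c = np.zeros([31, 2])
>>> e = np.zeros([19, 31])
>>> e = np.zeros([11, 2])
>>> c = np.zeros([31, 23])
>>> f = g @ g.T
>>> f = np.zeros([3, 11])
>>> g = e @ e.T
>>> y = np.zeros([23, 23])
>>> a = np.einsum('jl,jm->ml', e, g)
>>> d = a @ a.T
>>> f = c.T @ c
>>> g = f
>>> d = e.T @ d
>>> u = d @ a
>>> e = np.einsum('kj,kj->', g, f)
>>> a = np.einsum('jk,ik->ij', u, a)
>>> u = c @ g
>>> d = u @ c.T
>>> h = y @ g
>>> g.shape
(23, 23)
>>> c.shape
(31, 23)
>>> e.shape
()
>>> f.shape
(23, 23)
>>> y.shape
(23, 23)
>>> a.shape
(11, 2)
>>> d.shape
(31, 31)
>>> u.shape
(31, 23)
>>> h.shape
(23, 23)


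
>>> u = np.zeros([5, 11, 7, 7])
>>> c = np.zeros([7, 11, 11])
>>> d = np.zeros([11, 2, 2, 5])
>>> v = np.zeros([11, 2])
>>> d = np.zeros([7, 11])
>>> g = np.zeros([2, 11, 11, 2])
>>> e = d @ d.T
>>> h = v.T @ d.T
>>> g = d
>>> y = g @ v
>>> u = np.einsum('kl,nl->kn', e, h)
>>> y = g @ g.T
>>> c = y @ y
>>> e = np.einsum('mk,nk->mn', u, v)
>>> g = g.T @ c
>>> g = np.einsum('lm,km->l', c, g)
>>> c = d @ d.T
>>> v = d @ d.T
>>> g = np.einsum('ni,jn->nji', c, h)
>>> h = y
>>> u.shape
(7, 2)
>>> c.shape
(7, 7)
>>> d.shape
(7, 11)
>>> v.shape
(7, 7)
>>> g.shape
(7, 2, 7)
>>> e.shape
(7, 11)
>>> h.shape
(7, 7)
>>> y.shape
(7, 7)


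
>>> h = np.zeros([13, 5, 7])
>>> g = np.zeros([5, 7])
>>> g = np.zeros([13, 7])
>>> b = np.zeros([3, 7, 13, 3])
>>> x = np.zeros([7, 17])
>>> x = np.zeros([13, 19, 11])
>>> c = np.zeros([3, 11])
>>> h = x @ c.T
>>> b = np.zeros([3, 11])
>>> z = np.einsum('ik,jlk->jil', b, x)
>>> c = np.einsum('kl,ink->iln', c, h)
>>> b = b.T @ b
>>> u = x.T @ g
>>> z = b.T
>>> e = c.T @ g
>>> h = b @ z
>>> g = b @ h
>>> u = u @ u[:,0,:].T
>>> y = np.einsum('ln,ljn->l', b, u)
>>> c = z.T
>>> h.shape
(11, 11)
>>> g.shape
(11, 11)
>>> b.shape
(11, 11)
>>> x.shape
(13, 19, 11)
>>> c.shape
(11, 11)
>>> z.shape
(11, 11)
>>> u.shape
(11, 19, 11)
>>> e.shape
(19, 11, 7)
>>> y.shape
(11,)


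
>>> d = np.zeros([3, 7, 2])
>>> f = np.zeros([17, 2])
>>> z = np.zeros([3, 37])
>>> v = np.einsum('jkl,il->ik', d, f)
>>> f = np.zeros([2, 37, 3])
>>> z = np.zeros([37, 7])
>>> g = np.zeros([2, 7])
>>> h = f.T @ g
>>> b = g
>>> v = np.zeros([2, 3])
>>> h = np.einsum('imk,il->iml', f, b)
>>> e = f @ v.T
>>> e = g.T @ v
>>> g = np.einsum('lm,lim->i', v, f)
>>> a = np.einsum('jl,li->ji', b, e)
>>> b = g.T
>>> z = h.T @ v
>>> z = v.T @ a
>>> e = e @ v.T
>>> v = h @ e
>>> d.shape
(3, 7, 2)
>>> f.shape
(2, 37, 3)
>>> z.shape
(3, 3)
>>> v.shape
(2, 37, 2)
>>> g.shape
(37,)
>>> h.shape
(2, 37, 7)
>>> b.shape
(37,)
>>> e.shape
(7, 2)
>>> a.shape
(2, 3)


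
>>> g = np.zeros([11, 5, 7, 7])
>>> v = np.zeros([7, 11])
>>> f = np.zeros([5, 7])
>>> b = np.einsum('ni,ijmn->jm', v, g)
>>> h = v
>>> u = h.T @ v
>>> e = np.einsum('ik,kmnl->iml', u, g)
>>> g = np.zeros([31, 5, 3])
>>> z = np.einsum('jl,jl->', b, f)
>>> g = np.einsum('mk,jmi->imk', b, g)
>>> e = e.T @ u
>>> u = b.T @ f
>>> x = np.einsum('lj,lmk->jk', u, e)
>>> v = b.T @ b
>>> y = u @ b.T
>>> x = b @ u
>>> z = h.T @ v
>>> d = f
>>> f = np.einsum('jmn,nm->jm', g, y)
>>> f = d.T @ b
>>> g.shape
(3, 5, 7)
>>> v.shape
(7, 7)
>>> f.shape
(7, 7)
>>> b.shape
(5, 7)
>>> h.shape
(7, 11)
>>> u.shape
(7, 7)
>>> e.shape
(7, 5, 11)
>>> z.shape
(11, 7)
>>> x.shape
(5, 7)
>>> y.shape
(7, 5)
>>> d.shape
(5, 7)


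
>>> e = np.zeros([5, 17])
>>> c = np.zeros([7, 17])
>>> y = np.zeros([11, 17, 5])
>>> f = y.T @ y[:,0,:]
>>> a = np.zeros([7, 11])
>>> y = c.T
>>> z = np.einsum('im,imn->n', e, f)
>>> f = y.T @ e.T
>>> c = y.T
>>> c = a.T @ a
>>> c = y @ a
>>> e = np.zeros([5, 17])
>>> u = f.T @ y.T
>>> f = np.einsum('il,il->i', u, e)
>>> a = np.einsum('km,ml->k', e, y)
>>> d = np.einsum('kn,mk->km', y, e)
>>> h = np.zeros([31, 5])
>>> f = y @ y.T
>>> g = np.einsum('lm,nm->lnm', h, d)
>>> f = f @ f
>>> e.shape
(5, 17)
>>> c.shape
(17, 11)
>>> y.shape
(17, 7)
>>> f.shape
(17, 17)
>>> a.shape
(5,)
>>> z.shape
(5,)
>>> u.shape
(5, 17)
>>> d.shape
(17, 5)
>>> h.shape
(31, 5)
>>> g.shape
(31, 17, 5)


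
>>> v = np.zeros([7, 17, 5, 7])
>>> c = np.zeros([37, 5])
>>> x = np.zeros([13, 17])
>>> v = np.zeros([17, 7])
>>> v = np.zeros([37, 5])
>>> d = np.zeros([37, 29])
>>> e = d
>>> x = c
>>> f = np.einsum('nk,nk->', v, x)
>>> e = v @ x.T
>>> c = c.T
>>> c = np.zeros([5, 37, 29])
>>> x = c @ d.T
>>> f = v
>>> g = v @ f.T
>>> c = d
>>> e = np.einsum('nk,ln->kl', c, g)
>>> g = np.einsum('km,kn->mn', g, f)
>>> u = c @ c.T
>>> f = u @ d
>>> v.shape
(37, 5)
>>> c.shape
(37, 29)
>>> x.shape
(5, 37, 37)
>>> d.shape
(37, 29)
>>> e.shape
(29, 37)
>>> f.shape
(37, 29)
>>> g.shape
(37, 5)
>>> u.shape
(37, 37)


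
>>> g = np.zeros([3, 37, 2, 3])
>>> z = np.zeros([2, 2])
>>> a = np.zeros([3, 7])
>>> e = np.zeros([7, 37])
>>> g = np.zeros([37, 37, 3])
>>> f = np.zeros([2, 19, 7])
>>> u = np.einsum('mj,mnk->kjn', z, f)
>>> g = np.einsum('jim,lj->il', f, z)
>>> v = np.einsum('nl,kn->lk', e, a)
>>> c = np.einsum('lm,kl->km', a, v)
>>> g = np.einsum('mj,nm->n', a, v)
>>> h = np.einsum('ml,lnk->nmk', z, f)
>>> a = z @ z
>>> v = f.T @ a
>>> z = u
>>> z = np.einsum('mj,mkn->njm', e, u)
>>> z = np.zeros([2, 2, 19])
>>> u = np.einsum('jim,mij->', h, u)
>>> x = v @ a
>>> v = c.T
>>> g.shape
(37,)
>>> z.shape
(2, 2, 19)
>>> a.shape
(2, 2)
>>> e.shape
(7, 37)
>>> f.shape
(2, 19, 7)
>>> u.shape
()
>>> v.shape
(7, 37)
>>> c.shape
(37, 7)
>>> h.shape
(19, 2, 7)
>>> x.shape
(7, 19, 2)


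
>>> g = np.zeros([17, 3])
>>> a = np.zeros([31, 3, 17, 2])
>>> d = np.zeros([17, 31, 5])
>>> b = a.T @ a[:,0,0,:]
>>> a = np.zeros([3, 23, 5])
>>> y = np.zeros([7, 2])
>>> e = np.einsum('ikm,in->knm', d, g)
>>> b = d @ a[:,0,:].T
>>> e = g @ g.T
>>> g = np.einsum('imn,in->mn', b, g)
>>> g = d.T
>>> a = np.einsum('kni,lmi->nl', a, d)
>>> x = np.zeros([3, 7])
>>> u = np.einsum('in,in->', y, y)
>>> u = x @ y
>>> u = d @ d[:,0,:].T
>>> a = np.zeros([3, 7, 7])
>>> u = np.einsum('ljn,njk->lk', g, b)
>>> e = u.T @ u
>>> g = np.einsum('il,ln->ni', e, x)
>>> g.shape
(7, 3)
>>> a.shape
(3, 7, 7)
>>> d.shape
(17, 31, 5)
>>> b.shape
(17, 31, 3)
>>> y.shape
(7, 2)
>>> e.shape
(3, 3)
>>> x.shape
(3, 7)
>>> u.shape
(5, 3)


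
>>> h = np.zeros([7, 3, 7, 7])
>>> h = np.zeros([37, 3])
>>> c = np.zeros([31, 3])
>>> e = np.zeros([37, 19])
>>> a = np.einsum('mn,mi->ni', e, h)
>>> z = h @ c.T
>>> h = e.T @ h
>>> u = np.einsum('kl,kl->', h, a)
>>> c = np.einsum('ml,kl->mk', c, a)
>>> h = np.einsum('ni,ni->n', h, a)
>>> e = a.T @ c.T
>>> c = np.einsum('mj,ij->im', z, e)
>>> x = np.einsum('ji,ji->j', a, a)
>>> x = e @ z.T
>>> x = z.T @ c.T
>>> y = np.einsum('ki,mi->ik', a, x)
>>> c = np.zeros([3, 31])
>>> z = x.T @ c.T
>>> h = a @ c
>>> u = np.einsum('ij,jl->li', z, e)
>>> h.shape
(19, 31)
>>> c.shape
(3, 31)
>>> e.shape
(3, 31)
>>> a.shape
(19, 3)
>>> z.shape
(3, 3)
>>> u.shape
(31, 3)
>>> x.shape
(31, 3)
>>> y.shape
(3, 19)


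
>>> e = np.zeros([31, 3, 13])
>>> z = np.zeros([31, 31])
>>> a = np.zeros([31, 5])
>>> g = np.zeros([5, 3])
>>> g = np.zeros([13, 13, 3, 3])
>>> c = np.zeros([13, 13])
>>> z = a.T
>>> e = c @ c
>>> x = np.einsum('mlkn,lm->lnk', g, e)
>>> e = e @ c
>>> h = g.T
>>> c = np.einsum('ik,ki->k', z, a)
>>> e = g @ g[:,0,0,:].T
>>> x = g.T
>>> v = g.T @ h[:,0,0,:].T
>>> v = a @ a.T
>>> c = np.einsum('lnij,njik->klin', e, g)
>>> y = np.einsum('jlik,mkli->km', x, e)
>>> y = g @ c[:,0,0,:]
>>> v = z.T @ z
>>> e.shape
(13, 13, 3, 13)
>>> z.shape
(5, 31)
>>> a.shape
(31, 5)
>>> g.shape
(13, 13, 3, 3)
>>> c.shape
(3, 13, 3, 13)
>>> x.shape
(3, 3, 13, 13)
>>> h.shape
(3, 3, 13, 13)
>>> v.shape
(31, 31)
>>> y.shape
(13, 13, 3, 13)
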